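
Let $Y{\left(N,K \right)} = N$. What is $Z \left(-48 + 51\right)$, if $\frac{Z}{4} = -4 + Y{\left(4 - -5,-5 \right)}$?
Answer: $60$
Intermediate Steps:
$Z = 20$ ($Z = 4 \left(-4 + \left(4 - -5\right)\right) = 4 \left(-4 + \left(4 + 5\right)\right) = 4 \left(-4 + 9\right) = 4 \cdot 5 = 20$)
$Z \left(-48 + 51\right) = 20 \left(-48 + 51\right) = 20 \cdot 3 = 60$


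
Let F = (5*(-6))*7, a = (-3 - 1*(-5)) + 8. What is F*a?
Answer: -2100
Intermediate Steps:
a = 10 (a = (-3 + 5) + 8 = 2 + 8 = 10)
F = -210 (F = -30*7 = -210)
F*a = -210*10 = -2100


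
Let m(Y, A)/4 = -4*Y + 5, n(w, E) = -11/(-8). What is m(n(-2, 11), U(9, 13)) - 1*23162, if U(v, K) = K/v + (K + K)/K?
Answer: -23164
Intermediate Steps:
n(w, E) = 11/8 (n(w, E) = -11*(-⅛) = 11/8)
U(v, K) = 2 + K/v (U(v, K) = K/v + (2*K)/K = K/v + 2 = 2 + K/v)
m(Y, A) = 20 - 16*Y (m(Y, A) = 4*(-4*Y + 5) = 4*(5 - 4*Y) = 20 - 16*Y)
m(n(-2, 11), U(9, 13)) - 1*23162 = (20 - 16*11/8) - 1*23162 = (20 - 22) - 23162 = -2 - 23162 = -23164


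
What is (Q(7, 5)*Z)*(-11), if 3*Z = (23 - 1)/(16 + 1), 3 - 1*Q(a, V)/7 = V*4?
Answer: 1694/3 ≈ 564.67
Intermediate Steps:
Q(a, V) = 21 - 28*V (Q(a, V) = 21 - 7*V*4 = 21 - 28*V)
Z = 22/51 (Z = ((23 - 1)/(16 + 1))/3 = (22/17)/3 = (22*(1/17))/3 = (⅓)*(22/17) = 22/51 ≈ 0.43137)
(Q(7, 5)*Z)*(-11) = ((21 - 28*5)*(22/51))*(-11) = ((21 - 140)*(22/51))*(-11) = -119*22/51*(-11) = -154/3*(-11) = 1694/3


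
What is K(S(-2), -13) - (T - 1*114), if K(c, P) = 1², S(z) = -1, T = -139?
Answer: 254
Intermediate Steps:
K(c, P) = 1
K(S(-2), -13) - (T - 1*114) = 1 - (-139 - 1*114) = 1 - (-139 - 114) = 1 - 1*(-253) = 1 + 253 = 254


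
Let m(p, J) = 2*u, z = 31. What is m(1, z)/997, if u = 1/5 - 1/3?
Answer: -4/14955 ≈ -0.00026747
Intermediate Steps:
u = -2/15 (u = 1*(⅕) - 1*⅓ = ⅕ - ⅓ = -2/15 ≈ -0.13333)
m(p, J) = -4/15 (m(p, J) = 2*(-2/15) = -4/15)
m(1, z)/997 = -4/15/997 = -4/15*1/997 = -4/14955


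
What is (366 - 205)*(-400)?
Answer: -64400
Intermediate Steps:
(366 - 205)*(-400) = 161*(-400) = -64400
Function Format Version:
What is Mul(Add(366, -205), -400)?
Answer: -64400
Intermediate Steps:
Mul(Add(366, -205), -400) = Mul(161, -400) = -64400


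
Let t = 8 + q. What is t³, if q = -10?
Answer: -8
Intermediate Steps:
t = -2 (t = 8 - 10 = -2)
t³ = (-2)³ = -8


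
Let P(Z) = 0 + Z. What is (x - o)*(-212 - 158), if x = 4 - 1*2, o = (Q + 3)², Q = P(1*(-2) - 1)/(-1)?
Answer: 12580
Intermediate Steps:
P(Z) = Z
Q = 3 (Q = (1*(-2) - 1)/(-1) = (-2 - 1)*(-1) = -3*(-1) = 3)
o = 36 (o = (3 + 3)² = 6² = 36)
x = 2 (x = 4 - 2 = 2)
(x - o)*(-212 - 158) = (2 - 1*36)*(-212 - 158) = (2 - 36)*(-370) = -34*(-370) = 12580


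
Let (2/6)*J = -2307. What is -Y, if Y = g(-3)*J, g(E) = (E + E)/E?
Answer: 13842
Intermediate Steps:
J = -6921 (J = 3*(-2307) = -6921)
g(E) = 2 (g(E) = (2*E)/E = 2)
Y = -13842 (Y = 2*(-6921) = -13842)
-Y = -1*(-13842) = 13842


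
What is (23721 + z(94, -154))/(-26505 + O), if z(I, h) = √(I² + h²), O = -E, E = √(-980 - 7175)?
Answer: -125745021/140504636 - 5301*√8138/70252318 + I*√66365390/351261590 + 23721*I*√8155/702523180 ≈ -0.90176 + 0.0030724*I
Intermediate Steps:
E = I*√8155 (E = √(-8155) = I*√8155 ≈ 90.305*I)
O = -I*√8155 ≈ -90.305*I
(23721 + z(94, -154))/(-26505 + O) = (23721 + √(94² + (-154)²))/(-26505 - I*√8155) = (23721 + √(8836 + 23716))/(-26505 - I*√8155) = (23721 + √32552)/(-26505 - I*√8155) = (23721 + 2*√8138)/(-26505 - I*√8155)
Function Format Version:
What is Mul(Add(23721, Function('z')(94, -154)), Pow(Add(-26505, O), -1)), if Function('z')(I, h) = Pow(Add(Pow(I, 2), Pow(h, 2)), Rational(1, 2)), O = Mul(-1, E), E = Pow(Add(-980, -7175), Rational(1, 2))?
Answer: Add(Rational(-125745021, 140504636), Mul(Rational(-5301, 70252318), Pow(8138, Rational(1, 2))), Mul(Rational(1, 351261590), I, Pow(66365390, Rational(1, 2))), Mul(Rational(23721, 702523180), I, Pow(8155, Rational(1, 2)))) ≈ Add(-0.90176, Mul(0.0030724, I))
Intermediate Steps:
E = Mul(I, Pow(8155, Rational(1, 2))) (E = Pow(-8155, Rational(1, 2)) = Mul(I, Pow(8155, Rational(1, 2))) ≈ Mul(90.305, I))
O = Mul(-1, I, Pow(8155, Rational(1, 2))) (O = Mul(-1, Mul(I, Pow(8155, Rational(1, 2)))) = Mul(-1, I, Pow(8155, Rational(1, 2))) ≈ Mul(-90.305, I))
Mul(Add(23721, Function('z')(94, -154)), Pow(Add(-26505, O), -1)) = Mul(Add(23721, Pow(Add(Pow(94, 2), Pow(-154, 2)), Rational(1, 2))), Pow(Add(-26505, Mul(-1, I, Pow(8155, Rational(1, 2)))), -1)) = Mul(Add(23721, Pow(Add(8836, 23716), Rational(1, 2))), Pow(Add(-26505, Mul(-1, I, Pow(8155, Rational(1, 2)))), -1)) = Mul(Add(23721, Pow(32552, Rational(1, 2))), Pow(Add(-26505, Mul(-1, I, Pow(8155, Rational(1, 2)))), -1)) = Mul(Add(23721, Mul(2, Pow(8138, Rational(1, 2)))), Pow(Add(-26505, Mul(-1, I, Pow(8155, Rational(1, 2)))), -1)) = Mul(Pow(Add(-26505, Mul(-1, I, Pow(8155, Rational(1, 2)))), -1), Add(23721, Mul(2, Pow(8138, Rational(1, 2)))))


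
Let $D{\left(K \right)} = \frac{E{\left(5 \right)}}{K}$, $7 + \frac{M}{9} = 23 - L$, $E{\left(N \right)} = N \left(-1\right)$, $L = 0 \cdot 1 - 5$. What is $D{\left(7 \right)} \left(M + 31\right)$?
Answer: $- \frac{1100}{7} \approx -157.14$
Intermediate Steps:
$L = -5$ ($L = 0 - 5 = -5$)
$E{\left(N \right)} = - N$
$M = 189$ ($M = -63 + 9 \left(23 - -5\right) = -63 + 9 \left(23 + 5\right) = -63 + 9 \cdot 28 = -63 + 252 = 189$)
$D{\left(K \right)} = - \frac{5}{K}$ ($D{\left(K \right)} = \frac{\left(-1\right) 5}{K} = - \frac{5}{K}$)
$D{\left(7 \right)} \left(M + 31\right) = - \frac{5}{7} \left(189 + 31\right) = \left(-5\right) \frac{1}{7} \cdot 220 = \left(- \frac{5}{7}\right) 220 = - \frac{1100}{7}$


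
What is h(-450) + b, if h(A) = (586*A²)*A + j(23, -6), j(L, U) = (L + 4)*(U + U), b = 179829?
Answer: -53399070495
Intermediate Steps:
j(L, U) = 2*U*(4 + L) (j(L, U) = (4 + L)*(2*U) = 2*U*(4 + L))
h(A) = -324 + 586*A³ (h(A) = (586*A²)*A + 2*(-6)*(4 + 23) = 586*A³ + 2*(-6)*27 = 586*A³ - 324 = -324 + 586*A³)
h(-450) + b = (-324 + 586*(-450)³) + 179829 = (-324 + 586*(-91125000)) + 179829 = (-324 - 53399250000) + 179829 = -53399250324 + 179829 = -53399070495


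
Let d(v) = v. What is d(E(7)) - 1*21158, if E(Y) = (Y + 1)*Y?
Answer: -21102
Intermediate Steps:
E(Y) = Y*(1 + Y) (E(Y) = (1 + Y)*Y = Y*(1 + Y))
d(E(7)) - 1*21158 = 7*(1 + 7) - 1*21158 = 7*8 - 21158 = 56 - 21158 = -21102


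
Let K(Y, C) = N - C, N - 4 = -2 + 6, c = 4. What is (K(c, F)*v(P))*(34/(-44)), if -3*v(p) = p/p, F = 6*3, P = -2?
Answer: -85/33 ≈ -2.5758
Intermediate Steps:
F = 18
v(p) = -⅓ (v(p) = -p/(3*p) = -⅓*1 = -⅓)
N = 8 (N = 4 + (-2 + 6) = 4 + 4 = 8)
K(Y, C) = 8 - C
(K(c, F)*v(P))*(34/(-44)) = ((8 - 1*18)*(-⅓))*(34/(-44)) = ((8 - 18)*(-⅓))*(34*(-1/44)) = -10*(-⅓)*(-17/22) = (10/3)*(-17/22) = -85/33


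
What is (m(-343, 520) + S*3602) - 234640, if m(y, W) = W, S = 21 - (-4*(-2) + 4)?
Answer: -201702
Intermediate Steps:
S = 9 (S = 21 - (8 + 4) = 21 - 1*12 = 21 - 12 = 9)
(m(-343, 520) + S*3602) - 234640 = (520 + 9*3602) - 234640 = (520 + 32418) - 234640 = 32938 - 234640 = -201702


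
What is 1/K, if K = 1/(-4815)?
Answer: -4815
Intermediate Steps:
K = -1/4815 ≈ -0.00020768
1/K = 1/(-1/4815) = -4815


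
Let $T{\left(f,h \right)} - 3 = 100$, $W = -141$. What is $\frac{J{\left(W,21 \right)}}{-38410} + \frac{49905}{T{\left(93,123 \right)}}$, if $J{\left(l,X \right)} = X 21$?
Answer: $\frac{1916805627}{3956230} \approx 484.5$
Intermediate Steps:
$T{\left(f,h \right)} = 103$ ($T{\left(f,h \right)} = 3 + 100 = 103$)
$J{\left(l,X \right)} = 21 X$
$\frac{J{\left(W,21 \right)}}{-38410} + \frac{49905}{T{\left(93,123 \right)}} = \frac{21 \cdot 21}{-38410} + \frac{49905}{103} = 441 \left(- \frac{1}{38410}\right) + 49905 \cdot \frac{1}{103} = - \frac{441}{38410} + \frac{49905}{103} = \frac{1916805627}{3956230}$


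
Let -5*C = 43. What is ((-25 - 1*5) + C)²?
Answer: 37249/25 ≈ 1490.0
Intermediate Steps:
C = -43/5 (C = -⅕*43 = -43/5 ≈ -8.6000)
((-25 - 1*5) + C)² = ((-25 - 1*5) - 43/5)² = ((-25 - 5) - 43/5)² = (-30 - 43/5)² = (-193/5)² = 37249/25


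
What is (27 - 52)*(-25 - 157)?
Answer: 4550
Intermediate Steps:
(27 - 52)*(-25 - 157) = -25*(-182) = 4550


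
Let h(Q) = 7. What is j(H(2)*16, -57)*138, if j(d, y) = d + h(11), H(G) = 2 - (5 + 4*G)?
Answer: -23322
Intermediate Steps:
H(G) = -3 - 4*G (H(G) = 2 + (-5 - 4*G) = -3 - 4*G)
j(d, y) = 7 + d (j(d, y) = d + 7 = 7 + d)
j(H(2)*16, -57)*138 = (7 + (-3 - 4*2)*16)*138 = (7 + (-3 - 8)*16)*138 = (7 - 11*16)*138 = (7 - 176)*138 = -169*138 = -23322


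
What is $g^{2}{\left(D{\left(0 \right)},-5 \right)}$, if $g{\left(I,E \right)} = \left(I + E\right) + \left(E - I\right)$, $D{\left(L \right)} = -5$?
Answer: $100$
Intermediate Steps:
$g{\left(I,E \right)} = 2 E$ ($g{\left(I,E \right)} = \left(E + I\right) + \left(E - I\right) = 2 E$)
$g^{2}{\left(D{\left(0 \right)},-5 \right)} = \left(2 \left(-5\right)\right)^{2} = \left(-10\right)^{2} = 100$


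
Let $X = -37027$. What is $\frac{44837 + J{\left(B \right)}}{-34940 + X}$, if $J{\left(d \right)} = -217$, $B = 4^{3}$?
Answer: $- \frac{1940}{3129} \approx -0.62001$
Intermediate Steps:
$B = 64$
$\frac{44837 + J{\left(B \right)}}{-34940 + X} = \frac{44837 - 217}{-34940 - 37027} = \frac{44620}{-71967} = 44620 \left(- \frac{1}{71967}\right) = - \frac{1940}{3129}$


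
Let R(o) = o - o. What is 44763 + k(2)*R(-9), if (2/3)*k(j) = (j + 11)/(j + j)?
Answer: 44763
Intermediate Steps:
R(o) = 0
k(j) = 3*(11 + j)/(4*j) (k(j) = 3*((j + 11)/(j + j))/2 = 3*((11 + j)/((2*j)))/2 = 3*((11 + j)*(1/(2*j)))/2 = 3*((11 + j)/(2*j))/2 = 3*(11 + j)/(4*j))
44763 + k(2)*R(-9) = 44763 + ((3/4)*(11 + 2)/2)*0 = 44763 + ((3/4)*(1/2)*13)*0 = 44763 + (39/8)*0 = 44763 + 0 = 44763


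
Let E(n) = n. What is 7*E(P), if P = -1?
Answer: -7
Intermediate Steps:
7*E(P) = 7*(-1) = -7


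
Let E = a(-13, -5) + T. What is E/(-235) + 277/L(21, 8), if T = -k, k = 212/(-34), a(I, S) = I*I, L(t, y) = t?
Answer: 1044056/83895 ≈ 12.445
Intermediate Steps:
a(I, S) = I²
k = -106/17 (k = 212*(-1/34) = -106/17 ≈ -6.2353)
T = 106/17 (T = -1*(-106/17) = 106/17 ≈ 6.2353)
E = 2979/17 (E = (-13)² + 106/17 = 169 + 106/17 = 2979/17 ≈ 175.24)
E/(-235) + 277/L(21, 8) = (2979/17)/(-235) + 277/21 = (2979/17)*(-1/235) + 277*(1/21) = -2979/3995 + 277/21 = 1044056/83895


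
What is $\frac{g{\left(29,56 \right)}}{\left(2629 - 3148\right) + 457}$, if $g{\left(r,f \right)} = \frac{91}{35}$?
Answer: $- \frac{13}{310} \approx -0.041936$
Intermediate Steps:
$g{\left(r,f \right)} = \frac{13}{5}$ ($g{\left(r,f \right)} = 91 \cdot \frac{1}{35} = \frac{13}{5}$)
$\frac{g{\left(29,56 \right)}}{\left(2629 - 3148\right) + 457} = \frac{13}{5 \left(\left(2629 - 3148\right) + 457\right)} = \frac{13}{5 \left(-519 + 457\right)} = \frac{13}{5 \left(-62\right)} = \frac{13}{5} \left(- \frac{1}{62}\right) = - \frac{13}{310}$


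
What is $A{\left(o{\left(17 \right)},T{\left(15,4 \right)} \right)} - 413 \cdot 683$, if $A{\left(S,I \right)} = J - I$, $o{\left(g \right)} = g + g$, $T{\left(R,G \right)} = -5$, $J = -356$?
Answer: $-282430$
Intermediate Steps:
$o{\left(g \right)} = 2 g$
$A{\left(S,I \right)} = -356 - I$
$A{\left(o{\left(17 \right)},T{\left(15,4 \right)} \right)} - 413 \cdot 683 = \left(-356 - -5\right) - 413 \cdot 683 = \left(-356 + 5\right) - 282079 = -351 - 282079 = -282430$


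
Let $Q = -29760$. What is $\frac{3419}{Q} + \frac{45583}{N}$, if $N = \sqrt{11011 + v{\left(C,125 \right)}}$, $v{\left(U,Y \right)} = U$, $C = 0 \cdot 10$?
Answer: $- \frac{3419}{29760} + \frac{45583 \sqrt{91}}{1001} \approx 434.28$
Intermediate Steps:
$C = 0$
$N = 11 \sqrt{91}$ ($N = \sqrt{11011 + 0} = \sqrt{11011} = 11 \sqrt{91} \approx 104.93$)
$\frac{3419}{Q} + \frac{45583}{N} = \frac{3419}{-29760} + \frac{45583}{11 \sqrt{91}} = 3419 \left(- \frac{1}{29760}\right) + 45583 \frac{\sqrt{91}}{1001} = - \frac{3419}{29760} + \frac{45583 \sqrt{91}}{1001}$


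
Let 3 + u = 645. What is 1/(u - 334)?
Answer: 1/308 ≈ 0.0032468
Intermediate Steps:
u = 642 (u = -3 + 645 = 642)
1/(u - 334) = 1/(642 - 334) = 1/308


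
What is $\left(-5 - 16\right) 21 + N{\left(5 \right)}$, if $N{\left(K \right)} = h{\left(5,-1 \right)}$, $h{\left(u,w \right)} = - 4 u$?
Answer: $-461$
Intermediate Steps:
$N{\left(K \right)} = -20$ ($N{\left(K \right)} = \left(-4\right) 5 = -20$)
$\left(-5 - 16\right) 21 + N{\left(5 \right)} = \left(-5 - 16\right) 21 - 20 = \left(-21\right) 21 - 20 = -441 - 20 = -461$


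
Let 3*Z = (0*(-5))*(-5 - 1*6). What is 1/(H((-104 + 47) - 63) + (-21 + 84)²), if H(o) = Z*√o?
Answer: 1/3969 ≈ 0.00025195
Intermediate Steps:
Z = 0 (Z = ((0*(-5))*(-5 - 1*6))/3 = (0*(-5 - 6))/3 = (0*(-11))/3 = (⅓)*0 = 0)
H(o) = 0 (H(o) = 0*√o = 0)
1/(H((-104 + 47) - 63) + (-21 + 84)²) = 1/(0 + (-21 + 84)²) = 1/(0 + 63²) = 1/(0 + 3969) = 1/3969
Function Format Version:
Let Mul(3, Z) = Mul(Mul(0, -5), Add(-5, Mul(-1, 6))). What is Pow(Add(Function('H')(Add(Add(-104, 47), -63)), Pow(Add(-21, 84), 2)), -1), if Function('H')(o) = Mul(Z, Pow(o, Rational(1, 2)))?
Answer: Rational(1, 3969) ≈ 0.00025195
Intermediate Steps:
Z = 0 (Z = Mul(Rational(1, 3), Mul(Mul(0, -5), Add(-5, Mul(-1, 6)))) = Mul(Rational(1, 3), Mul(0, Add(-5, -6))) = Mul(Rational(1, 3), Mul(0, -11)) = Mul(Rational(1, 3), 0) = 0)
Function('H')(o) = 0 (Function('H')(o) = Mul(0, Pow(o, Rational(1, 2))) = 0)
Pow(Add(Function('H')(Add(Add(-104, 47), -63)), Pow(Add(-21, 84), 2)), -1) = Pow(Add(0, Pow(Add(-21, 84), 2)), -1) = Pow(Add(0, Pow(63, 2)), -1) = Pow(Add(0, 3969), -1) = Pow(3969, -1) = Rational(1, 3969)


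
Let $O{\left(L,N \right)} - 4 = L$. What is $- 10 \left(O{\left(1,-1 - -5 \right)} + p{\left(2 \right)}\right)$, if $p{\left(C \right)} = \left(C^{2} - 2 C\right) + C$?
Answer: $-70$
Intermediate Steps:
$O{\left(L,N \right)} = 4 + L$
$p{\left(C \right)} = C^{2} - C$
$- 10 \left(O{\left(1,-1 - -5 \right)} + p{\left(2 \right)}\right) = - 10 \left(\left(4 + 1\right) + 2 \left(-1 + 2\right)\right) = - 10 \left(5 + 2 \cdot 1\right) = - 10 \left(5 + 2\right) = \left(-10\right) 7 = -70$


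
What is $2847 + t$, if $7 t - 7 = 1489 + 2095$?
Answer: $3360$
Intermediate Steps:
$t = 513$ ($t = 1 + \frac{1489 + 2095}{7} = 1 + \frac{1}{7} \cdot 3584 = 1 + 512 = 513$)
$2847 + t = 2847 + 513 = 3360$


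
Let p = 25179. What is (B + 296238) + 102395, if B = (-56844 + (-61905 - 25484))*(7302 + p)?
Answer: -4684433440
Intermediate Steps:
B = -4684832073 (B = (-56844 + (-61905 - 25484))*(7302 + 25179) = (-56844 - 87389)*32481 = -144233*32481 = -4684832073)
(B + 296238) + 102395 = (-4684832073 + 296238) + 102395 = -4684535835 + 102395 = -4684433440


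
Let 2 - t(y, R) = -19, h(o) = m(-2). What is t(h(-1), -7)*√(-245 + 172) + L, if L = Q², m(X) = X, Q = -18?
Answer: 324 + 21*I*√73 ≈ 324.0 + 179.42*I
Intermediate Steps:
h(o) = -2
L = 324 (L = (-18)² = 324)
t(y, R) = 21 (t(y, R) = 2 - 1*(-19) = 2 + 19 = 21)
t(h(-1), -7)*√(-245 + 172) + L = 21*√(-245 + 172) + 324 = 21*√(-73) + 324 = 21*(I*√73) + 324 = 21*I*√73 + 324 = 324 + 21*I*√73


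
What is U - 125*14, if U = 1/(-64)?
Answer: -112001/64 ≈ -1750.0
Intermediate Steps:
U = -1/64 ≈ -0.015625
U - 125*14 = -1/64 - 125*14 = -1/64 - 1750 = -112001/64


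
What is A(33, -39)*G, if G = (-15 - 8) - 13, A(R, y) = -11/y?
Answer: -132/13 ≈ -10.154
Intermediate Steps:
G = -36 (G = -23 - 13 = -36)
A(33, -39)*G = -11/(-39)*(-36) = -11*(-1/39)*(-36) = (11/39)*(-36) = -132/13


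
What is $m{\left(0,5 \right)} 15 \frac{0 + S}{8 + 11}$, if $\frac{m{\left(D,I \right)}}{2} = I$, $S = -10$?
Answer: $- \frac{1500}{19} \approx -78.947$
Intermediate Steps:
$m{\left(D,I \right)} = 2 I$
$m{\left(0,5 \right)} 15 \frac{0 + S}{8 + 11} = 2 \cdot 5 \cdot 15 \frac{0 - 10}{8 + 11} = 10 \cdot 15 \left(- \frac{10}{19}\right) = 150 \left(\left(-10\right) \frac{1}{19}\right) = 150 \left(- \frac{10}{19}\right) = - \frac{1500}{19}$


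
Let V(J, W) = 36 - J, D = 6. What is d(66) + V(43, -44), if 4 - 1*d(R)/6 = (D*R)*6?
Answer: -14239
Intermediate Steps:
d(R) = 24 - 216*R (d(R) = 24 - 6*6*R*6 = 24 - 216*R)
d(66) + V(43, -44) = (24 - 216*66) + (36 - 1*43) = (24 - 14256) + (36 - 43) = -14232 - 7 = -14239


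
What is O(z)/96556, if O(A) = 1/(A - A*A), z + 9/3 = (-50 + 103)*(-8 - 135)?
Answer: -1/5551420210136 ≈ -1.8013e-13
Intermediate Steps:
z = -7582 (z = -3 + (-50 + 103)*(-8 - 135) = -3 + 53*(-143) = -3 - 7579 = -7582)
O(A) = 1/(A - A²)
O(z)/96556 = -1/(-7582*(-1 - 7582))/96556 = -1*(-1/7582)/(-7583)*(1/96556) = -1*(-1/7582)*(-1/7583)*(1/96556) = -1/57494306*1/96556 = -1/5551420210136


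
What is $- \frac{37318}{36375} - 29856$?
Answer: $- \frac{1086049318}{36375} \approx -29857.0$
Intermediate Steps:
$- \frac{37318}{36375} - 29856 = - \frac{1086049318}{36375}$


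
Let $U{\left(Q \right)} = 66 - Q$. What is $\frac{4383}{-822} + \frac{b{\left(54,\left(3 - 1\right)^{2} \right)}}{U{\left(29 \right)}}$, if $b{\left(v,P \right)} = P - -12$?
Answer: $- \frac{49673}{10138} \approx -4.8997$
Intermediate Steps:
$b{\left(v,P \right)} = 12 + P$ ($b{\left(v,P \right)} = P + 12 = 12 + P$)
$\frac{4383}{-822} + \frac{b{\left(54,\left(3 - 1\right)^{2} \right)}}{U{\left(29 \right)}} = \frac{4383}{-822} + \frac{12 + \left(3 - 1\right)^{2}}{66 - 29} = 4383 \left(- \frac{1}{822}\right) + \frac{12 + 2^{2}}{66 - 29} = - \frac{1461}{274} + \frac{12 + 4}{37} = - \frac{1461}{274} + 16 \cdot \frac{1}{37} = - \frac{1461}{274} + \frac{16}{37} = - \frac{49673}{10138}$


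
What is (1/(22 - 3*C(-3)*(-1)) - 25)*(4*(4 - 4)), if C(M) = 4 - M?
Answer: 0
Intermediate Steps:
(1/(22 - 3*C(-3)*(-1)) - 25)*(4*(4 - 4)) = (1/(22 - 3*(4 - 1*(-3))*(-1)) - 25)*(4*(4 - 4)) = (1/(22 - 3*(4 + 3)*(-1)) - 25)*(4*0) = (1/(22 - 3*7*(-1)) - 25)*0 = (1/(22 - 21*(-1)) - 25)*0 = (1/(22 + 21) - 25)*0 = (1/43 - 25)*0 = -1074/43*0 = 0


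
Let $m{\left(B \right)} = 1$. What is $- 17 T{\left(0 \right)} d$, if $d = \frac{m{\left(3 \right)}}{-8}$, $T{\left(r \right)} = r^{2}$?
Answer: $0$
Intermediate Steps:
$d = - \frac{1}{8}$ ($d = 1 \frac{1}{-8} = 1 \left(- \frac{1}{8}\right) = - \frac{1}{8} \approx -0.125$)
$- 17 T{\left(0 \right)} d = - 17 \cdot 0^{2} \left(- \frac{1}{8}\right) = \left(-17\right) 0 \left(- \frac{1}{8}\right) = 0 \left(- \frac{1}{8}\right) = 0$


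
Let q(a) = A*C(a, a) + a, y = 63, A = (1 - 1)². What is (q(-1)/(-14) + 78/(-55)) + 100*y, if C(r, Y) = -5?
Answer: 4849963/770 ≈ 6298.7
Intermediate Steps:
A = 0 (A = 0² = 0)
q(a) = a (q(a) = 0*(-5) + a = 0 + a = a)
(q(-1)/(-14) + 78/(-55)) + 100*y = (-1/(-14) + 78/(-55)) + 100*63 = (-1*(-1/14) + 78*(-1/55)) + 6300 = (1/14 - 78/55) + 6300 = -1037/770 + 6300 = 4849963/770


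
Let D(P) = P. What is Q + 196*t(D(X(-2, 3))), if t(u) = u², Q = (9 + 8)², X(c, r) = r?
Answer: 2053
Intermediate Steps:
Q = 289 (Q = 17² = 289)
Q + 196*t(D(X(-2, 3))) = 289 + 196*3² = 289 + 196*9 = 289 + 1764 = 2053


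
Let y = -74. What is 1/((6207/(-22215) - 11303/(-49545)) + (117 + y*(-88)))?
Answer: 73376145/486406703227 ≈ 0.00015085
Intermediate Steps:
1/((6207/(-22215) - 11303/(-49545)) + (117 + y*(-88))) = 1/((6207/(-22215) - 11303/(-49545)) + (117 - 74*(-88))) = 1/((6207*(-1/22215) - 11303*(-1/49545)) + (117 + 6512)) = 1/((-2069/7405 + 11303/49545) + 6629) = 1/(-3761978/73376145 + 6629) = 1/(486406703227/73376145) = 73376145/486406703227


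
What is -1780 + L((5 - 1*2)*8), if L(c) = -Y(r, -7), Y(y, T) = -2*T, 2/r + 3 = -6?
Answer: -1794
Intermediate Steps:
r = -2/9 (r = 2/(-3 - 6) = 2/(-9) = 2*(-⅑) = -2/9 ≈ -0.22222)
L(c) = -14 (L(c) = -(-2)*(-7) = -1*14 = -14)
-1780 + L((5 - 1*2)*8) = -1780 - 14 = -1794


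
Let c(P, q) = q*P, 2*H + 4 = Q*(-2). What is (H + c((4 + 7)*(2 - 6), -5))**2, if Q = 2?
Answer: 46656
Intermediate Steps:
H = -4 (H = -2 + (2*(-2))/2 = -2 + (1/2)*(-4) = -2 - 2 = -4)
c(P, q) = P*q
(H + c((4 + 7)*(2 - 6), -5))**2 = (-4 + ((4 + 7)*(2 - 6))*(-5))**2 = (-4 + (11*(-4))*(-5))**2 = (-4 - 44*(-5))**2 = (-4 + 220)**2 = 216**2 = 46656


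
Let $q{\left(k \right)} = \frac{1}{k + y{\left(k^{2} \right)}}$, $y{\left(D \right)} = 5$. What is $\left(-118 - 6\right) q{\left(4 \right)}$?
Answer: $- \frac{124}{9} \approx -13.778$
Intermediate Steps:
$q{\left(k \right)} = \frac{1}{5 + k}$ ($q{\left(k \right)} = \frac{1}{k + 5} = \frac{1}{5 + k}$)
$\left(-118 - 6\right) q{\left(4 \right)} = \frac{-118 - 6}{5 + 4} = \frac{-118 + \left(-6 + 0\right)}{9} = \left(-118 - 6\right) \frac{1}{9} = \left(-124\right) \frac{1}{9} = - \frac{124}{9}$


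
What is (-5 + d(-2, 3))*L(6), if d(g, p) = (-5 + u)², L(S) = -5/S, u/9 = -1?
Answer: -955/6 ≈ -159.17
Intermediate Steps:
u = -9 (u = 9*(-1) = -9)
d(g, p) = 196 (d(g, p) = (-5 - 9)² = (-14)² = 196)
(-5 + d(-2, 3))*L(6) = (-5 + 196)*(-5/6) = 191*(-5*⅙) = 191*(-⅚) = -955/6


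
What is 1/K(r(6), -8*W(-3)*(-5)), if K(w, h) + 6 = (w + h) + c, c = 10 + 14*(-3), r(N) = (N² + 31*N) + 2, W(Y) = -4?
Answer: 1/26 ≈ 0.038462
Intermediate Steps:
r(N) = 2 + N² + 31*N
c = -32 (c = 10 - 42 = -32)
K(w, h) = -38 + h + w (K(w, h) = -6 + ((w + h) - 32) = -6 + ((h + w) - 32) = -6 + (-32 + h + w) = -38 + h + w)
1/K(r(6), -8*W(-3)*(-5)) = 1/(-38 - 8*(-4)*(-5) + (2 + 6² + 31*6)) = 1/(-38 + 32*(-5) + (2 + 36 + 186)) = 1/(-38 - 160 + 224) = 1/26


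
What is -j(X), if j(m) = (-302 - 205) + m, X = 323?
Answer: 184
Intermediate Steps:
j(m) = -507 + m
-j(X) = -(-507 + 323) = -1*(-184) = 184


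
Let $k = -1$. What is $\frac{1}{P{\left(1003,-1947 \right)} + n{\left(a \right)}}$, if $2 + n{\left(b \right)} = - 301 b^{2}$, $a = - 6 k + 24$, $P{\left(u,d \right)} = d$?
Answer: $- \frac{1}{272849} \approx -3.665 \cdot 10^{-6}$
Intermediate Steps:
$a = 30$ ($a = \left(-6\right) \left(-1\right) + 24 = 6 + 24 = 30$)
$n{\left(b \right)} = -2 - 301 b^{2}$
$\frac{1}{P{\left(1003,-1947 \right)} + n{\left(a \right)}} = \frac{1}{-1947 - \left(2 + 301 \cdot 30^{2}\right)} = \frac{1}{-1947 - 270902} = \frac{1}{-272849} = - \frac{1}{272849}$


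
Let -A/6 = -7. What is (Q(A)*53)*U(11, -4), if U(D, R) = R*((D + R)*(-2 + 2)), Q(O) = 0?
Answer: 0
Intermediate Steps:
A = 42 (A = -6*(-7) = 42)
U(D, R) = 0 (U(D, R) = R*((D + R)*0) = R*0 = 0)
(Q(A)*53)*U(11, -4) = (0*53)*0 = 0*0 = 0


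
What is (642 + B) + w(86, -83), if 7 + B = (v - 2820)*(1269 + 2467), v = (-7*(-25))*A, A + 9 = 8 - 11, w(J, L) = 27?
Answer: -18380458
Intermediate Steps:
A = -12 (A = -9 + (8 - 11) = -9 - 3 = -12)
v = -2100 (v = -7*(-25)*(-12) = 175*(-12) = -2100)
B = -18381127 (B = -7 + (-2100 - 2820)*(1269 + 2467) = -7 - 4920*3736 = -7 - 18381120 = -18381127)
(642 + B) + w(86, -83) = (642 - 18381127) + 27 = -18380485 + 27 = -18380458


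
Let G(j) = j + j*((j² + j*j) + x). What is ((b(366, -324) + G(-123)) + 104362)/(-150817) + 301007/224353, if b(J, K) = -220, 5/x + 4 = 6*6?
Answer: 27425487932743/1082759884832 ≈ 25.329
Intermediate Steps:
x = 5/32 (x = 5/(-4 + 6*6) = 5/(-4 + 36) = 5/32 ≈ 0.15625)
G(j) = j + j*(5/32 + 2*j²) (G(j) = j + j*((j² + j*j) + 5/32) = j + j*((j² + j²) + 5/32) = j + j*(2*j² + 5/32) = j + j*(5/32 + 2*j²))
((b(366, -324) + G(-123)) + 104362)/(-150817) + 301007/224353 = ((-220 + (1/32)*(-123)*(37 + 64*(-123)²)) + 104362)/(-150817) + 301007/224353 = ((-220 + (1/32)*(-123)*(37 + 64*15129)) + 104362)*(-1/150817) + 301007*(1/224353) = ((-220 + (1/32)*(-123)*(37 + 968256)) + 104362)*(-1/150817) + 301007/224353 = ((-220 + (1/32)*(-123)*968293) + 104362)*(-1/150817) + 301007/224353 = ((-220 - 119100039/32) + 104362)*(-1/150817) + 301007/224353 = (-119107079/32 + 104362)*(-1/150817) + 301007/224353 = -115767495/32*(-1/150817) + 301007/224353 = 115767495/4826144 + 301007/224353 = 27425487932743/1082759884832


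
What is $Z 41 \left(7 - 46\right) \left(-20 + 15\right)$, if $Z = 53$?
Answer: $423735$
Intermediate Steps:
$Z 41 \left(7 - 46\right) \left(-20 + 15\right) = 53 \cdot 41 \left(7 - 46\right) \left(-20 + 15\right) = 2173 \left(\left(-39\right) \left(-5\right)\right) = 2173 \cdot 195 = 423735$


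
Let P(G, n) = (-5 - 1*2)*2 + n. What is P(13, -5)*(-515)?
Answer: 9785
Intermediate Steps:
P(G, n) = -14 + n (P(G, n) = (-5 - 2)*2 + n = -7*2 + n = -14 + n)
P(13, -5)*(-515) = (-14 - 5)*(-515) = -19*(-515) = 9785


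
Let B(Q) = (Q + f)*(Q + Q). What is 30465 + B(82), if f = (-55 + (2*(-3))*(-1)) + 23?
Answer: 39649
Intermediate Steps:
f = -26 (f = (-55 - 6*(-1)) + 23 = (-55 + 6) + 23 = -49 + 23 = -26)
B(Q) = 2*Q*(-26 + Q) (B(Q) = (Q - 26)*(Q + Q) = (-26 + Q)*(2*Q) = 2*Q*(-26 + Q))
30465 + B(82) = 30465 + 2*82*(-26 + 82) = 30465 + 2*82*56 = 30465 + 9184 = 39649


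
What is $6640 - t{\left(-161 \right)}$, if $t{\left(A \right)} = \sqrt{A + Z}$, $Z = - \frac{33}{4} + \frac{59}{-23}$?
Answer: $6640 - \frac{i \sqrt{363561}}{46} \approx 6640.0 - 13.108 i$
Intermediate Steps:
$Z = - \frac{995}{92}$ ($Z = \left(-33\right) \frac{1}{4} + 59 \left(- \frac{1}{23}\right) = - \frac{33}{4} - \frac{59}{23} = - \frac{995}{92} \approx -10.815$)
$t{\left(A \right)} = \sqrt{- \frac{995}{92} + A}$ ($t{\left(A \right)} = \sqrt{A - \frac{995}{92}} = \sqrt{- \frac{995}{92} + A}$)
$6640 - t{\left(-161 \right)} = 6640 - \frac{\sqrt{-22885 + 2116 \left(-161\right)}}{46} = 6640 - \frac{\sqrt{-22885 - 340676}}{46} = 6640 - \frac{\sqrt{-363561}}{46} = 6640 - \frac{i \sqrt{363561}}{46}$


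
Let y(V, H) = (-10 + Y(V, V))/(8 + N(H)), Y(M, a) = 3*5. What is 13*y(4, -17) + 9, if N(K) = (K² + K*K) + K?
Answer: 5186/569 ≈ 9.1142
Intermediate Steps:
Y(M, a) = 15
N(K) = K + 2*K² (N(K) = (K² + K²) + K = 2*K² + K = K + 2*K²)
y(V, H) = 5/(8 + H*(1 + 2*H)) (y(V, H) = (-10 + 15)/(8 + H*(1 + 2*H)) = 5/(8 + H*(1 + 2*H)))
13*y(4, -17) + 9 = 13*(5/(8 - 17*(1 + 2*(-17)))) + 9 = 13*(5/(8 - 17*(1 - 34))) + 9 = 13*(5/(8 - 17*(-33))) + 9 = 13*(5/(8 + 561)) + 9 = 13*(5/569) + 9 = 65/569 + 9 = 5186/569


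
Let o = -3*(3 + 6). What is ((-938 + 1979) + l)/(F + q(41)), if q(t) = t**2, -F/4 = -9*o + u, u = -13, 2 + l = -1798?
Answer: -759/761 ≈ -0.99737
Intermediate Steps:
l = -1800 (l = -2 - 1798 = -1800)
o = -27 (o = -3*9 = -27)
F = -920 (F = -4*(-9*(-27) - 13) = -4*(243 - 13) = -4*230 = -920)
((-938 + 1979) + l)/(F + q(41)) = ((-938 + 1979) - 1800)/(-920 + 41**2) = (1041 - 1800)/(-920 + 1681) = -759/761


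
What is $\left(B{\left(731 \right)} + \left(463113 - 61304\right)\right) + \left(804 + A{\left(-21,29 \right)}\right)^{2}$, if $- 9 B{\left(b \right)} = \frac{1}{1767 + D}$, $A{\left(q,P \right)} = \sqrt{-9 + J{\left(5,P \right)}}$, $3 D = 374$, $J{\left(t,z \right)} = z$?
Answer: $\frac{17846371124}{17025} + 3216 \sqrt{5} \approx 1.0554 \cdot 10^{6}$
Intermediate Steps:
$D = \frac{374}{3}$ ($D = \frac{1}{3} \cdot 374 = \frac{374}{3} \approx 124.67$)
$A{\left(q,P \right)} = \sqrt{-9 + P}$
$B{\left(b \right)} = - \frac{1}{17025}$ ($B{\left(b \right)} = - \frac{1}{9 \left(1767 + \frac{374}{3}\right)} = - \frac{1}{9 \cdot \frac{5675}{3}} = \left(- \frac{1}{9}\right) \frac{3}{5675} = - \frac{1}{17025}$)
$\left(B{\left(731 \right)} + \left(463113 - 61304\right)\right) + \left(804 + A{\left(-21,29 \right)}\right)^{2} = \left(- \frac{1}{17025} + \left(463113 - 61304\right)\right) + \left(804 + \sqrt{-9 + 29}\right)^{2} = \left(- \frac{1}{17025} + \left(463113 - 61304\right)\right) + \left(804 + \sqrt{20}\right)^{2} = \left(- \frac{1}{17025} + 401809\right) + \left(804 + 2 \sqrt{5}\right)^{2} = \frac{6840798224}{17025} + \left(804 + 2 \sqrt{5}\right)^{2}$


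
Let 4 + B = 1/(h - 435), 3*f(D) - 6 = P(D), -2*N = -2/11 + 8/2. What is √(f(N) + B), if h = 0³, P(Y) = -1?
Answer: 2*I*√110490/435 ≈ 1.5283*I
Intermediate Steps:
h = 0
N = -21/11 (N = -(-2/11 + 8/2)/2 = -(-2*1/11 + 8*(½))/2 = -(-2/11 + 4)/2 = -½*42/11 = -21/11 ≈ -1.9091)
f(D) = 5/3 (f(D) = 2 + (⅓)*(-1) = 2 - ⅓ = 5/3)
B = -1741/435 (B = -4 + 1/(0 - 435) = -4 + 1/(-435) = -4 - 1/435 = -1741/435 ≈ -4.0023)
√(f(N) + B) = √(5/3 - 1741/435) = √(-1016/435) = 2*I*√110490/435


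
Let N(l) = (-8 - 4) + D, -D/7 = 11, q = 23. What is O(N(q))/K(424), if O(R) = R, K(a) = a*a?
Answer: -89/179776 ≈ -0.00049506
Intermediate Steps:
K(a) = a²
D = -77 (D = -7*11 = -77)
N(l) = -89 (N(l) = (-8 - 4) - 77 = -12 - 77 = -89)
O(N(q))/K(424) = -89/(424²) = -89/179776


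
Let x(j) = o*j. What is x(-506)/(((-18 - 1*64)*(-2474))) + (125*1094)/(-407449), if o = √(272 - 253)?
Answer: -136750/407449 - 253*√19/101434 ≈ -0.34650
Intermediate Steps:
o = √19 ≈ 4.3589
x(j) = j*√19 (x(j) = √19*j = j*√19)
x(-506)/(((-18 - 1*64)*(-2474))) + (125*1094)/(-407449) = (-506*√19)/(((-18 - 1*64)*(-2474))) + (125*1094)/(-407449) = (-506*√19)/(((-18 - 64)*(-2474))) + 136750*(-1/407449) = (-506*√19)/((-82*(-2474))) - 136750/407449 = -506*√19/202868 - 136750/407449 = -506*√19*(1/202868) - 136750/407449 = -253*√19/101434 - 136750/407449 = -136750/407449 - 253*√19/101434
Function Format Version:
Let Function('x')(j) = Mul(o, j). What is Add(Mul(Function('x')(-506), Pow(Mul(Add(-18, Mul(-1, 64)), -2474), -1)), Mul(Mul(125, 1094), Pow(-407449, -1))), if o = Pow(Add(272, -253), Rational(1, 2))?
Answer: Add(Rational(-136750, 407449), Mul(Rational(-253, 101434), Pow(19, Rational(1, 2)))) ≈ -0.34650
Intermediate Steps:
o = Pow(19, Rational(1, 2)) ≈ 4.3589
Function('x')(j) = Mul(j, Pow(19, Rational(1, 2))) (Function('x')(j) = Mul(Pow(19, Rational(1, 2)), j) = Mul(j, Pow(19, Rational(1, 2))))
Add(Mul(Function('x')(-506), Pow(Mul(Add(-18, Mul(-1, 64)), -2474), -1)), Mul(Mul(125, 1094), Pow(-407449, -1))) = Add(Mul(Mul(-506, Pow(19, Rational(1, 2))), Pow(Mul(Add(-18, Mul(-1, 64)), -2474), -1)), Mul(Mul(125, 1094), Pow(-407449, -1))) = Add(Mul(Mul(-506, Pow(19, Rational(1, 2))), Pow(Mul(Add(-18, -64), -2474), -1)), Mul(136750, Rational(-1, 407449))) = Add(Mul(Mul(-506, Pow(19, Rational(1, 2))), Pow(Mul(-82, -2474), -1)), Rational(-136750, 407449)) = Add(Mul(Mul(-506, Pow(19, Rational(1, 2))), Pow(202868, -1)), Rational(-136750, 407449)) = Add(Mul(Mul(-506, Pow(19, Rational(1, 2))), Rational(1, 202868)), Rational(-136750, 407449)) = Add(Mul(Rational(-253, 101434), Pow(19, Rational(1, 2))), Rational(-136750, 407449)) = Add(Rational(-136750, 407449), Mul(Rational(-253, 101434), Pow(19, Rational(1, 2))))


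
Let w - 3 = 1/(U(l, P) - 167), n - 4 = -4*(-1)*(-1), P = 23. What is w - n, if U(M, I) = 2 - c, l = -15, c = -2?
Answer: 488/163 ≈ 2.9939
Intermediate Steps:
n = 0 (n = 4 - 4*(-1)*(-1) = 4 + 4*(-1) = 4 - 4 = 0)
U(M, I) = 4 (U(M, I) = 2 - 1*(-2) = 2 + 2 = 4)
w = 488/163 (w = 3 + 1/(4 - 167) = 3 + 1/(-163) = 3 - 1/163 = 488/163 ≈ 2.9939)
w - n = 488/163 - 1*0 = 488/163 + 0 = 488/163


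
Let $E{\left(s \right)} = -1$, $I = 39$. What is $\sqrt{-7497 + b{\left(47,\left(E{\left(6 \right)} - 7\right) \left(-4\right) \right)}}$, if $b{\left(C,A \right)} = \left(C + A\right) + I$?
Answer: $i \sqrt{7379} \approx 85.901 i$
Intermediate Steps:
$b{\left(C,A \right)} = 39 + A + C$ ($b{\left(C,A \right)} = \left(C + A\right) + 39 = \left(A + C\right) + 39 = 39 + A + C$)
$\sqrt{-7497 + b{\left(47,\left(E{\left(6 \right)} - 7\right) \left(-4\right) \right)}} = \sqrt{-7497 + \left(39 + \left(-1 - 7\right) \left(-4\right) + 47\right)} = \sqrt{-7497 + \left(39 - -32 + 47\right)} = \sqrt{-7497 + \left(39 + 32 + 47\right)} = \sqrt{-7497 + 118} = \sqrt{-7379} = i \sqrt{7379}$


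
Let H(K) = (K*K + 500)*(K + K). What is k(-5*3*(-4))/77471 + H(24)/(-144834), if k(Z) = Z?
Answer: -665422028/1870072469 ≈ -0.35583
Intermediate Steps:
H(K) = 2*K*(500 + K²) (H(K) = (K² + 500)*(2*K) = (500 + K²)*(2*K) = 2*K*(500 + K²))
k(-5*3*(-4))/77471 + H(24)/(-144834) = (-5*3*(-4))/77471 + (2*24*(500 + 24²))/(-144834) = -15*(-4)*(1/77471) + (2*24*(500 + 576))*(-1/144834) = 60*(1/77471) + (2*24*1076)*(-1/144834) = 60/77471 + 51648*(-1/144834) = 60/77471 - 8608/24139 = -665422028/1870072469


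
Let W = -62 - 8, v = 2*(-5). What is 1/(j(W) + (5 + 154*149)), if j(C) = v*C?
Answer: 1/23651 ≈ 4.2282e-5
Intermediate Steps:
v = -10
W = -70
j(C) = -10*C
1/(j(W) + (5 + 154*149)) = 1/(-10*(-70) + (5 + 154*149)) = 1/(700 + (5 + 22946)) = 1/(700 + 22951) = 1/23651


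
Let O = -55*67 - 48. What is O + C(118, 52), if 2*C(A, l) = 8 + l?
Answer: -3703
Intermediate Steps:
C(A, l) = 4 + l/2 (C(A, l) = (8 + l)/2 = 4 + l/2)
O = -3733 (O = -3685 - 48 = -3733)
O + C(118, 52) = -3733 + (4 + (½)*52) = -3733 + (4 + 26) = -3733 + 30 = -3703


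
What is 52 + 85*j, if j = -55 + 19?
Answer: -3008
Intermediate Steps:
j = -36
52 + 85*j = 52 + 85*(-36) = 52 - 3060 = -3008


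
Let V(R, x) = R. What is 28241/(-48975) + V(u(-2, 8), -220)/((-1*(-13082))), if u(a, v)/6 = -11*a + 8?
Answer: -180316631/320345475 ≈ -0.56288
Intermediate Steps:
u(a, v) = 48 - 66*a (u(a, v) = 6*(-11*a + 8) = 6*(8 - 11*a) = 48 - 66*a)
28241/(-48975) + V(u(-2, 8), -220)/((-1*(-13082))) = 28241/(-48975) + (48 - 66*(-2))/((-1*(-13082))) = 28241*(-1/48975) + (48 + 132)/13082 = -28241/48975 + 180*(1/13082) = -28241/48975 + 90/6541 = -180316631/320345475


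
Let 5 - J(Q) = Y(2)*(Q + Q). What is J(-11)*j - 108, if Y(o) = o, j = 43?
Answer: 1999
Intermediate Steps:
J(Q) = 5 - 4*Q (J(Q) = 5 - 2*(Q + Q) = 5 - 2*2*Q = 5 - 4*Q)
J(-11)*j - 108 = (5 - 4*(-11))*43 - 108 = (5 + 44)*43 - 108 = 49*43 - 108 = 2107 - 108 = 1999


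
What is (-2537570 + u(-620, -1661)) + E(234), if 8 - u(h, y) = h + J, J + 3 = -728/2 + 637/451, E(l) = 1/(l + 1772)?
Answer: -2294855899321/904706 ≈ -2.5366e+6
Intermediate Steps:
E(l) = 1/(1772 + l)
J = -164880/451 (J = -3 + (-728/2 + 637/451) = -3 + (-728*½ + 637*(1/451)) = -3 + (-364 + 637/451) = -3 - 163527/451 = -164880/451 ≈ -365.59)
u(h, y) = 168488/451 - h (u(h, y) = 8 - (h - 164880/451) = 8 - (-164880/451 + h) = 8 + (164880/451 - h) = 168488/451 - h)
(-2537570 + u(-620, -1661)) + E(234) = (-2537570 + (168488/451 - 1*(-620))) + 1/(1772 + 234) = (-2537570 + (168488/451 + 620)) + 1/2006 = (-2537570 + 448108/451) + 1/2006 = -1143995962/451 + 1/2006 = -2294855899321/904706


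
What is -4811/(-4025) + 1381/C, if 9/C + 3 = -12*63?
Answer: -1406292392/12075 ≈ -1.1646e+5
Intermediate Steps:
C = -3/253 (C = 9/(-3 - 12*63) = 9/(-3 - 756) = 9/(-759) = 9*(-1/759) = -3/253 ≈ -0.011858)
-4811/(-4025) + 1381/C = -4811/(-4025) + 1381/(-3/253) = -4811*(-1/4025) + 1381*(-253/3) = 4811/4025 - 349393/3 = -1406292392/12075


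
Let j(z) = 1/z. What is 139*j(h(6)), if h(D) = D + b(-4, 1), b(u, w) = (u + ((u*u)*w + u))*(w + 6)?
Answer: 139/62 ≈ 2.2419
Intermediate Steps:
b(u, w) = (6 + w)*(2*u + w*u**2) (b(u, w) = (u + (u**2*w + u))*(6 + w) = (u + (w*u**2 + u))*(6 + w) = (u + (u + w*u**2))*(6 + w) = (2*u + w*u**2)*(6 + w) = (6 + w)*(2*u + w*u**2))
h(D) = 56 + D (h(D) = D - 4*(12 + 2*1 - 4*1**2 + 6*(-4)*1) = D - 4*(12 + 2 - 4*1 - 24) = D - 4*(12 + 2 - 4 - 24) = D - 4*(-14) = D + 56 = 56 + D)
139*j(h(6)) = 139/(56 + 6) = 139/62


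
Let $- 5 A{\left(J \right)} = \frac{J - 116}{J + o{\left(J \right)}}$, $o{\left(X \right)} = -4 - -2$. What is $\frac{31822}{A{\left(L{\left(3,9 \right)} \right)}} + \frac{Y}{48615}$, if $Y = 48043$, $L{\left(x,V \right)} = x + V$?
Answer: $\frac{19339080743}{1263990} \approx 15300.0$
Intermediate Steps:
$L{\left(x,V \right)} = V + x$
$o{\left(X \right)} = -2$ ($o{\left(X \right)} = -4 + 2 = -2$)
$A{\left(J \right)} = - \frac{-116 + J}{5 \left(-2 + J\right)}$ ($A{\left(J \right)} = - \frac{\left(J - 116\right) \frac{1}{J - 2}}{5} = - \frac{\left(-116 + J\right) \frac{1}{-2 + J}}{5} = - \frac{\frac{1}{-2 + J} \left(-116 + J\right)}{5} = - \frac{-116 + J}{5 \left(-2 + J\right)}$)
$\frac{31822}{A{\left(L{\left(3,9 \right)} \right)}} + \frac{Y}{48615} = \frac{31822}{\frac{1}{5} \frac{1}{-2 + \left(9 + 3\right)} \left(116 - \left(9 + 3\right)\right)} + \frac{48043}{48615} = \frac{31822}{\frac{1}{5} \frac{1}{-2 + 12} \left(116 - 12\right)} + 48043 \cdot \frac{1}{48615} = \frac{31822}{\frac{1}{5} \cdot \frac{1}{10} \left(116 - 12\right)} + \frac{48043}{48615} = \frac{31822}{\frac{1}{5} \cdot \frac{1}{10} \cdot 104} + \frac{48043}{48615} = \frac{31822}{\frac{52}{25}} + \frac{48043}{48615} = 31822 \cdot \frac{25}{52} + \frac{48043}{48615} = \frac{397775}{26} + \frac{48043}{48615} = \frac{19339080743}{1263990}$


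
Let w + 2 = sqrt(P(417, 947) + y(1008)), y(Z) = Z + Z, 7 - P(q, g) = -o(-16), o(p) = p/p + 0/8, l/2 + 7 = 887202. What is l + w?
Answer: 1774388 + 2*sqrt(506) ≈ 1.7744e+6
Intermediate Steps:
l = 1774390 (l = -14 + 2*887202 = -14 + 1774404 = 1774390)
o(p) = 1 (o(p) = 1 + 0*(1/8) = 1 + 0 = 1)
P(q, g) = 8 (P(q, g) = 7 - (-1) = 7 - 1*(-1) = 7 + 1 = 8)
y(Z) = 2*Z
w = -2 + 2*sqrt(506) (w = -2 + sqrt(8 + 2*1008) = -2 + sqrt(8 + 2016) = -2 + sqrt(2024) = -2 + 2*sqrt(506) ≈ 42.989)
l + w = 1774390 + (-2 + 2*sqrt(506)) = 1774388 + 2*sqrt(506)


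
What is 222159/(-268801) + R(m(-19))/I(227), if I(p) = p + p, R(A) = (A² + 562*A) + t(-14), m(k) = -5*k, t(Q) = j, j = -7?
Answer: 8337236311/61017827 ≈ 136.64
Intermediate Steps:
t(Q) = -7
R(A) = -7 + A² + 562*A (R(A) = (A² + 562*A) - 7 = -7 + A² + 562*A)
I(p) = 2*p
222159/(-268801) + R(m(-19))/I(227) = 222159/(-268801) + (-7 + (-5*(-19))² + 562*(-5*(-19)))/((2*227)) = 222159*(-1/268801) + (-7 + 95² + 562*95)/454 = -222159/268801 + (-7 + 9025 + 53390)*(1/454) = -222159/268801 + 62408*(1/454) = -222159/268801 + 31204/227 = 8337236311/61017827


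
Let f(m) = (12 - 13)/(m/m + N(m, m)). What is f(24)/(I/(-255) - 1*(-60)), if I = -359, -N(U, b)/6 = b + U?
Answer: 255/4494133 ≈ 5.6741e-5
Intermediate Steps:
N(U, b) = -6*U - 6*b (N(U, b) = -6*(b + U) = -6*(U + b) = -6*U - 6*b)
f(m) = -1/(1 - 12*m) (f(m) = (12 - 13)/(m/m + (-6*m - 6*m)) = -1/(1 - 12*m))
f(24)/(I/(-255) - 1*(-60)) = 1/((-1 + 12*24)*(-359/(-255) - 1*(-60))) = 1/((-1 + 288)*(-359*(-1/255) + 60)) = 1/(287*(359/255 + 60)) = 1/(287*(15659/255)) = (1/287)*(255/15659) = 255/4494133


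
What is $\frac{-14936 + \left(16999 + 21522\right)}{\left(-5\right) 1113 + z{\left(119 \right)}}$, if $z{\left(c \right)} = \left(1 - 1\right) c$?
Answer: $- \frac{89}{21} \approx -4.2381$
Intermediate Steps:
$z{\left(c \right)} = 0$ ($z{\left(c \right)} = 0 c = 0$)
$\frac{-14936 + \left(16999 + 21522\right)}{\left(-5\right) 1113 + z{\left(119 \right)}} = \frac{-14936 + \left(16999 + 21522\right)}{\left(-5\right) 1113 + 0} = \frac{-14936 + 38521}{-5565 + 0} = \frac{23585}{-5565} = 23585 \left(- \frac{1}{5565}\right) = - \frac{89}{21}$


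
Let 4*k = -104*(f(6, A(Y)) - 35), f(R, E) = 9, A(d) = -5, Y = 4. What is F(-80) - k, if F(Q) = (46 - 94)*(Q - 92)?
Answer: 7580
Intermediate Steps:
F(Q) = 4416 - 48*Q (F(Q) = -48*(-92 + Q) = 4416 - 48*Q)
k = 676 (k = (-104*(9 - 35))/4 = (-104*(-26))/4 = (1/4)*2704 = 676)
F(-80) - k = (4416 - 48*(-80)) - 1*676 = (4416 + 3840) - 676 = 8256 - 676 = 7580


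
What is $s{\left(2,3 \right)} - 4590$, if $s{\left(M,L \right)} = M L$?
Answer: $-4584$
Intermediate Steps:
$s{\left(M,L \right)} = L M$
$s{\left(2,3 \right)} - 4590 = 3 \cdot 2 - 4590 = 6 - 4590 = -4584$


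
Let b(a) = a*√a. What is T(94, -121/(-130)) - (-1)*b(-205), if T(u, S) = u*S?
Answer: 5687/65 - 205*I*√205 ≈ 87.492 - 2935.2*I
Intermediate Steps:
b(a) = a^(3/2)
T(u, S) = S*u
T(94, -121/(-130)) - (-1)*b(-205) = -121/(-130)*94 - (-1)*(-205)^(3/2) = -121*(-1/130)*94 - (-1)*(-205*I*√205) = (121/130)*94 - 205*I*√205 = 5687/65 - 205*I*√205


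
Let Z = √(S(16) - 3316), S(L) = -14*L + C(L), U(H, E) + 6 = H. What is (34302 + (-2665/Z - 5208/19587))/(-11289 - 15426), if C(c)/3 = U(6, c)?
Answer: -223956022/174422235 - 41*I*√885/727470 ≈ -1.284 - 0.0016766*I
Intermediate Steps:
U(H, E) = -6 + H
C(c) = 0 (C(c) = 3*(-6 + 6) = 3*0 = 0)
S(L) = -14*L (S(L) = -14*L + 0 = -14*L)
Z = 2*I*√885 (Z = √(-14*16 - 3316) = √(-224 - 3316) = √(-3540) = 2*I*√885 ≈ 59.498*I)
(34302 + (-2665/Z - 5208/19587))/(-11289 - 15426) = (34302 + (-2665*(-I*√885/1770) - 5208/19587))/(-11289 - 15426) = (34302 + (-(-533)*I*√885/354 - 5208*1/19587))/(-26715) = (34302 + (533*I*√885/354 - 1736/6529))*(-1/26715) = (34302 + (-1736/6529 + 533*I*√885/354))*(-1/26715) = (223956022/6529 + 533*I*√885/354)*(-1/26715) = -223956022/174422235 - 41*I*√885/727470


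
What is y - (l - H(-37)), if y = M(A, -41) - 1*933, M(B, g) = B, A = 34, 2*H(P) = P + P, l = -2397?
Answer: 1461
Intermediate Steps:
H(P) = P (H(P) = (P + P)/2 = (2*P)/2 = P)
y = -899 (y = 34 - 1*933 = 34 - 933 = -899)
y - (l - H(-37)) = -899 - (-2397 - 1*(-37)) = -899 - (-2397 + 37) = -899 - 1*(-2360) = -899 + 2360 = 1461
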